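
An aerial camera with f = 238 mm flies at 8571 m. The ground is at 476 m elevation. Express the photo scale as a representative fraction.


scale = f / (H - h) = 238 mm / 8095 m = 238 / 8095000 = 1:34013

1:34013


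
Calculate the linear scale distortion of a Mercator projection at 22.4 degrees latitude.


SF = 1 / cos(22.4) = 1 / 0.924546 = 1.082

1.082


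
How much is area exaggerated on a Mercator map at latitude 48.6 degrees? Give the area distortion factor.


area_distortion = 1/cos^2(48.6) = 2.287

2.287


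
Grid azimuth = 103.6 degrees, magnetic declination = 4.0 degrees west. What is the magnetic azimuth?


magnetic azimuth = grid azimuth - declination (east +ve)
mag_az = 103.6 - -4.0 = 107.6 degrees

107.6 degrees


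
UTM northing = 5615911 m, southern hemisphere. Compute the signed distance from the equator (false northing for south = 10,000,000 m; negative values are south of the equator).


For southern: actual = 5615911 - 10000000 = -4384089 m

-4384089 m


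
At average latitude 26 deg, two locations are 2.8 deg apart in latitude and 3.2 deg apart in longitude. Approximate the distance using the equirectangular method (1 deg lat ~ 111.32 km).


dlat_km = 2.8 * 111.32 = 311.696
dlon_km = 3.2 * 111.32 * cos(26) ≈ 320.172
dist = sqrt(311.696^2 + 320.172^2) ≈ 446.8 km

446.8 km


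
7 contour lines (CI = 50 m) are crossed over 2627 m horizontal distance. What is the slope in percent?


elevation change = 7 * 50 = 350 m
slope = 350 / 2627 * 100 = 13.3%

13.3%


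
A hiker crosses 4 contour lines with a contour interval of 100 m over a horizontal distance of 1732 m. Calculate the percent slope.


elevation change = 4 * 100 = 400 m
slope = 400 / 1732 * 100 = 23.1%

23.1%


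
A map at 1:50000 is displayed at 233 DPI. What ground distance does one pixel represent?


pixel_cm = 2.54 / 233 ≈ 0.010901 cm
ground = pixel_cm * 50000 / 100 = 2.54 * 50000 / (233 * 100) = 127000 / 23300 ≈ 5.45 m

5.45 m


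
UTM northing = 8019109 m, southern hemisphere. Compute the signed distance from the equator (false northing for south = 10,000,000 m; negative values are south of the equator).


For southern: actual = 8019109 - 10000000 = -1980891 m

-1980891 m


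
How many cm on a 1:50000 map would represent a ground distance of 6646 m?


map_cm = 6646 * 100 / 50000 = 13.292 cm ≈ 13.29 cm

13.29 cm


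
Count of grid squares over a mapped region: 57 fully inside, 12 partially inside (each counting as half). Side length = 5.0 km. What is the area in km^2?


effective squares = 57 + 12 * 0.5 = 63.0
area = 63.0 * 25.0 = 1575.0 km^2

1575.0 km^2


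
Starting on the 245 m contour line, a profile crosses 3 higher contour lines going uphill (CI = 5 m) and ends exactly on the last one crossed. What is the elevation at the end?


elevation = 245 + 3 * 5 = 260 m

260 m


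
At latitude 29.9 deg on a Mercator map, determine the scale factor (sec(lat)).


SF = 1 / cos(29.9) = 1 / 0.866897 = 1.154

1.154


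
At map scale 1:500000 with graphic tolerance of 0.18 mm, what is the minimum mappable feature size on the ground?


ground = 0.18 mm * 500000 / 1000 = 90.0 m

90.0 m


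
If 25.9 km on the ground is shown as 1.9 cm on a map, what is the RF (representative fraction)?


ground = 25.9 km = 2590000 cm; RF denominator = ground / map = 2590000 / 1.9 ≈ 1363158; RF = 1:1363158

1:1363158


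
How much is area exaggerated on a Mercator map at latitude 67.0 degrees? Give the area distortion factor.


area_distortion = 1/cos^2(67.0) = 6.55

6.55


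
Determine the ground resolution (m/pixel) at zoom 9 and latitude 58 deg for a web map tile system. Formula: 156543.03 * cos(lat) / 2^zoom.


res = 156543.03 * cos(58) / 2^9 = 156543.03 * 0.52991926 / 512 = 162.02 m/pixel

162.02 m/pixel


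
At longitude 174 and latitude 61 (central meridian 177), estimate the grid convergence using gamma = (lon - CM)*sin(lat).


gamma = (174 - 177) * sin(61) = -3 * 0.87462 = -2.624 degrees

-2.624 degrees


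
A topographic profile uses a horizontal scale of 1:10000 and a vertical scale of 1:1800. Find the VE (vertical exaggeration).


VE = horizontal_scale / vertical_scale = 10000 / 1800 ≈ 5.6

5.6x


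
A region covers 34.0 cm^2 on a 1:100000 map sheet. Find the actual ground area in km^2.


ground_area = 34.0 * (100000/100)^2 = 34000000.0 m^2 = 34.0 km^2

34.0 km^2


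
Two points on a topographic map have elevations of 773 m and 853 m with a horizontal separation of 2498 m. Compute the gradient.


gradient = (853 - 773) / 2498 = 80 / 2498 = 0.032

0.032


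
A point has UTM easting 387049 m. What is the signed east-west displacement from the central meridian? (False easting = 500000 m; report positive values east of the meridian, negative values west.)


displacement = 387049 - 500000 = -112951 m

-112951 m


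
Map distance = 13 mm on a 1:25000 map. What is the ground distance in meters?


ground = 13 mm * 25000 / 1000 = 325.0 m

325.0 m


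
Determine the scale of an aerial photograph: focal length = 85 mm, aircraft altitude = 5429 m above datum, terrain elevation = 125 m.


scale = f / (H - h) = 85 mm / 5304 m = 85 / 5304000 = 1:62400

1:62400


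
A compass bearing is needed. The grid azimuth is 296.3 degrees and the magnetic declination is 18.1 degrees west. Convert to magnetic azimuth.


magnetic azimuth = grid azimuth - declination (east +ve)
mag_az = 296.3 - -18.1 = 314.4 degrees

314.4 degrees


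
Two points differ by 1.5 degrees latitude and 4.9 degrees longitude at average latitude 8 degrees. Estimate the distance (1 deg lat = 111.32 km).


dlat_km = 1.5 * 111.32 = 166.98
dlon_km = 4.9 * 111.32 * cos(8) ≈ 540.16
dist = sqrt(166.98^2 + 540.16^2) ≈ 565.4 km

565.4 km


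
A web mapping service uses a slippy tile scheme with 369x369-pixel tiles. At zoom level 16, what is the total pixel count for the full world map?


tiles per axis = 2^16 = 65536
total tiles = 65536^2 = 4294967296
pixels per axis = 65536 * 369 = 24182784
total pixels = 24182784^2 = 584807041990656

584807041990656 pixels


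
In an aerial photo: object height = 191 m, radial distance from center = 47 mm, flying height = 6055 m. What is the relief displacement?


d = h * r / H = 191 * 47 / 6055 = 1.48 mm

1.48 mm


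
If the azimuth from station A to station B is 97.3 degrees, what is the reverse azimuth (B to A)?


back azimuth = (97.3 + 180) mod 360 = 277.3 degrees

277.3 degrees


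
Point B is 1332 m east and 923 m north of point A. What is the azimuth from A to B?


az = atan2(1332, 923) = 55.3 deg
adjusted to 0-360: 55.3 degrees

55.3 degrees


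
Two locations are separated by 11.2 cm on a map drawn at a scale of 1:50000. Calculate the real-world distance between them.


ground = 11.2 cm * 50000 / 100 = 5600.0 m = 5.6 km

5.6 km


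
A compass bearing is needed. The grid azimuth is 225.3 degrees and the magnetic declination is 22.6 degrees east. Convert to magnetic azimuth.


magnetic azimuth = grid azimuth - declination (east +ve)
mag_az = 225.3 - 22.6 = 202.7 degrees

202.7 degrees


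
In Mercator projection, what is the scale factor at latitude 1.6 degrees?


SF = 1 / cos(1.6) = 1 / 0.99961 = 1.0

1.0


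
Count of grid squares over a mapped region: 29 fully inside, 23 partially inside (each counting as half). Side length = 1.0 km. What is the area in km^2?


effective squares = 29 + 23 * 0.5 = 40.5
area = 40.5 * 1.0 = 40.5 km^2

40.5 km^2


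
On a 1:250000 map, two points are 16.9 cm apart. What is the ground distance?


ground = 16.9 cm * 250000 / 100 = 42250.0 m = 42.25 km

42.25 km


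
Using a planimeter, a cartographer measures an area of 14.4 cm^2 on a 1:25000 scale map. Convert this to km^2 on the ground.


ground_area = 14.4 * (25000/100)^2 = 900000.0 m^2 = 0.9 km^2

0.9 km^2


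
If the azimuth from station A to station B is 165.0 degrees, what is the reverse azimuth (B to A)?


back azimuth = (165.0 + 180) mod 360 = 345.0 degrees

345.0 degrees


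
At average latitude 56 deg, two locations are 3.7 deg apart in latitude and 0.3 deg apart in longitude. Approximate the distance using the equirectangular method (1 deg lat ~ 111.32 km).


dlat_km = 3.7 * 111.32 = 411.884
dlon_km = 0.3 * 111.32 * cos(56) ≈ 18.675
dist = sqrt(411.884^2 + 18.675^2) ≈ 412.3 km

412.3 km


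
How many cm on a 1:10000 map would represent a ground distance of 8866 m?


map_cm = 8866 * 100 / 10000 = 88.66 cm

88.66 cm


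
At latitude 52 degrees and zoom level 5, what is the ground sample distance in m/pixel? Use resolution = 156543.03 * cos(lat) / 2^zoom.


res = 156543.03 * cos(52) / 2^5 = 156543.03 * 0.61566148 / 32 = 3011.8 m/pixel

3011.8 m/pixel


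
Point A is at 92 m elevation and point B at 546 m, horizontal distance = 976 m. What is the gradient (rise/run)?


gradient = (546 - 92) / 976 = 454 / 976 = 0.4652

0.4652


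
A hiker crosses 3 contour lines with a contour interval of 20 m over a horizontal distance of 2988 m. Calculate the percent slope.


elevation change = 3 * 20 = 60 m
slope = 60 / 2988 * 100 = 2.0%

2.0%


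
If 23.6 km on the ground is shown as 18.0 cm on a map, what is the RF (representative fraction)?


ground = 23.6 km = 2360000 cm; RF denominator = ground / map = 2360000 / 18.0 ≈ 131111; RF = 1:131111

1:131111


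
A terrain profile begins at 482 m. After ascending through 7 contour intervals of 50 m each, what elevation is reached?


elevation = 482 + 7 * 50 = 832 m

832 m


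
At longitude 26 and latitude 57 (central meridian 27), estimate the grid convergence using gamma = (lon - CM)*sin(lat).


gamma = (26 - 27) * sin(57) = -1 * 0.838671 = -0.839 degrees

-0.839 degrees


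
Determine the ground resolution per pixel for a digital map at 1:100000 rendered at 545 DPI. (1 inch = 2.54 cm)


pixel_cm = 2.54 / 545 ≈ 0.004661 cm
ground = pixel_cm * 100000 / 100 = 2.54 * 100000 / (545 * 100) = 254000 / 54500 ≈ 4.66 m

4.66 m


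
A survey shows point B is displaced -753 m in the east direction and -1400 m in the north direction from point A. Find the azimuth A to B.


az = atan2(-753, -1400) = -151.7 deg
adjusted to 0-360: 208.3 degrees

208.3 degrees


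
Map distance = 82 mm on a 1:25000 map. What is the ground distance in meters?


ground = 82 mm * 25000 / 1000 = 2050.0 m

2050.0 m


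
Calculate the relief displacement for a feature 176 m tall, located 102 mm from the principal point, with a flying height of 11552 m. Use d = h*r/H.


d = h * r / H = 176 * 102 / 11552 = 1.55 mm

1.55 mm


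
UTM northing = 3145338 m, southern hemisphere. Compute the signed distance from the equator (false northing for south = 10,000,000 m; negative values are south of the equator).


For southern: actual = 3145338 - 10000000 = -6854662 m

-6854662 m


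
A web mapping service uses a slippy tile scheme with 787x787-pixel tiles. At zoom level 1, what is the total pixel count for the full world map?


tiles per axis = 2^1 = 2
total tiles = 2^2 = 4
pixels per axis = 2 * 787 = 1574
total pixels = 1574^2 = 2477476

2477476 pixels


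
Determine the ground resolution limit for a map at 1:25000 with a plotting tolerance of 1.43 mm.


ground = 1.43 mm * 25000 / 1000 = 35.75 m

35.75 m


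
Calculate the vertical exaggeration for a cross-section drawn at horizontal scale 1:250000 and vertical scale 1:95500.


VE = horizontal_scale / vertical_scale = 250000 / 95500 ≈ 2.6

2.6x


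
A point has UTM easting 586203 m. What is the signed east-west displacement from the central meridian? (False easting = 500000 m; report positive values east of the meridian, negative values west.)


displacement = 586203 - 500000 = 86203 m

86203 m


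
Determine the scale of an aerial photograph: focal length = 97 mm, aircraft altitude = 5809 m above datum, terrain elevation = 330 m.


scale = f / (H - h) = 97 mm / 5479 m = 97 / 5479000 = 1:56485

1:56485


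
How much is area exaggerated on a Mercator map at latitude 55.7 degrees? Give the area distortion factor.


area_distortion = 1/cos^2(55.7) = 3.149

3.149


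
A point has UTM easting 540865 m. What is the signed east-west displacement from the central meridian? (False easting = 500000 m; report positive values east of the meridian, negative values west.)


displacement = 540865 - 500000 = 40865 m

40865 m


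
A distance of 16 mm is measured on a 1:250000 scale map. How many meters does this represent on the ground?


ground = 16 mm * 250000 / 1000 = 4000.0 m

4000.0 m


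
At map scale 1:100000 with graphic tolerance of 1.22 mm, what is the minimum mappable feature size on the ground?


ground = 1.22 mm * 100000 / 1000 = 122.0 m

122.0 m


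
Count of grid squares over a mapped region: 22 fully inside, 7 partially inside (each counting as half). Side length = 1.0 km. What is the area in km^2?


effective squares = 22 + 7 * 0.5 = 25.5
area = 25.5 * 1.0 = 25.5 km^2

25.5 km^2


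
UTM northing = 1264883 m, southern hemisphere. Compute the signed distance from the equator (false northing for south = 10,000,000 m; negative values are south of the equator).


For southern: actual = 1264883 - 10000000 = -8735117 m

-8735117 m


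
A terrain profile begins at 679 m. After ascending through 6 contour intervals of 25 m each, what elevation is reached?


elevation = 679 + 6 * 25 = 829 m

829 m


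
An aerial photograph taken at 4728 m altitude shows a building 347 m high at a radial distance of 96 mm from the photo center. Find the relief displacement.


d = h * r / H = 347 * 96 / 4728 = 7.05 mm

7.05 mm


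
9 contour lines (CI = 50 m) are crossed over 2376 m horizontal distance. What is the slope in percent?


elevation change = 9 * 50 = 450 m
slope = 450 / 2376 * 100 = 18.9%

18.9%


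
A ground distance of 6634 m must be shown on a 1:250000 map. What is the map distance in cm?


map_cm = 6634 * 100 / 250000 = 2.6536 cm ≈ 2.65 cm

2.65 cm


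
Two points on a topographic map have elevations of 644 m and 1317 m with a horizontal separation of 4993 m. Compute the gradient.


gradient = (1317 - 644) / 4993 = 673 / 4993 = 0.1348

0.1348


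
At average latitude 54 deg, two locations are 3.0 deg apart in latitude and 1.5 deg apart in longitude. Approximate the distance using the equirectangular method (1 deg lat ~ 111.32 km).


dlat_km = 3.0 * 111.32 = 333.96
dlon_km = 1.5 * 111.32 * cos(54) ≈ 98.148
dist = sqrt(333.96^2 + 98.148^2) ≈ 348.1 km

348.1 km


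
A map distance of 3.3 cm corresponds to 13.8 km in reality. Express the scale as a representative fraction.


ground = 13.8 km = 1380000 cm; RF denominator = ground / map = 1380000 / 3.3 ≈ 418182; RF = 1:418182

1:418182


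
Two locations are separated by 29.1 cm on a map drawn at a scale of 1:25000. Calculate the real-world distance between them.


ground = 29.1 cm * 25000 / 100 = 7275.0 m = 7.275 km

7.275 km


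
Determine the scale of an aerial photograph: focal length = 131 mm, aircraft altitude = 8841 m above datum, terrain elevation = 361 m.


scale = f / (H - h) = 131 mm / 8480 m = 131 / 8480000 = 1:64733

1:64733


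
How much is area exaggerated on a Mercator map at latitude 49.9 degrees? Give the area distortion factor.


area_distortion = 1/cos^2(49.9) = 2.41

2.41


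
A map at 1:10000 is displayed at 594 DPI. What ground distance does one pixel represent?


pixel_cm = 2.54 / 594 ≈ 0.004276 cm
ground = pixel_cm * 10000 / 100 = 2.54 * 10000 / (594 * 100) = 25400 / 59400 ≈ 0.43 m

0.43 m


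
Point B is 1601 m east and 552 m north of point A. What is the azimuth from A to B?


az = atan2(1601, 552) = 71.0 deg
adjusted to 0-360: 71.0 degrees

71.0 degrees


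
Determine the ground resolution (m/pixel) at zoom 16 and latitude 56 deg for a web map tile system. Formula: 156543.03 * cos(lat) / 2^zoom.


res = 156543.03 * cos(56) / 2^16 = 156543.03 * 0.5591929 / 65536 = 1.34 m/pixel

1.34 m/pixel


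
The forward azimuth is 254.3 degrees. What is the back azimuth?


back azimuth = (254.3 + 180) mod 360 = 74.3 degrees

74.3 degrees


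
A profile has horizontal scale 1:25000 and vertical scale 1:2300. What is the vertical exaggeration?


VE = horizontal_scale / vertical_scale = 25000 / 2300 ≈ 10.9

10.9x


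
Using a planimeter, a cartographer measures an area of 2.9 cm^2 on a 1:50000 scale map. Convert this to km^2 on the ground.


ground_area = 2.9 * (50000/100)^2 = 725000.0 m^2 = 0.725 km^2

0.725 km^2


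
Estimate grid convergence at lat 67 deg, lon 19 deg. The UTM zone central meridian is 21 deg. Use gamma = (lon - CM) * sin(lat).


gamma = (19 - 21) * sin(67) = -2 * 0.920505 = -1.841 degrees

-1.841 degrees


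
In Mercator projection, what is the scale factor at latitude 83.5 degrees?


SF = 1 / cos(83.5) = 1 / 0.113203 = 8.834

8.834


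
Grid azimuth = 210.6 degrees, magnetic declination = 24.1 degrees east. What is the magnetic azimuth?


magnetic azimuth = grid azimuth - declination (east +ve)
mag_az = 210.6 - 24.1 = 186.5 degrees

186.5 degrees


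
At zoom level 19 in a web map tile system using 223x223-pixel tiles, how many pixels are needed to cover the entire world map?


tiles per axis = 2^19 = 524288
total tiles = 524288^2 = 274877906944
pixels per axis = 524288 * 223 = 116916224
total pixels = 116916224^2 = 13669403434418176

13669403434418176 pixels


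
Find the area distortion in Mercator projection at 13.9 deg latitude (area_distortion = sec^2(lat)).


area_distortion = 1/cos^2(13.9) = 1.061

1.061


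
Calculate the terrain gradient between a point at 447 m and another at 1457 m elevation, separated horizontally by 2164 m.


gradient = (1457 - 447) / 2164 = 1010 / 2164 = 0.4667

0.4667


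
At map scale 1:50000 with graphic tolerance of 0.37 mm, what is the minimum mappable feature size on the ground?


ground = 0.37 mm * 50000 / 1000 = 18.5 m

18.5 m


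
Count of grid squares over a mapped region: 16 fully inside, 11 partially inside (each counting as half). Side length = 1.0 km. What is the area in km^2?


effective squares = 16 + 11 * 0.5 = 21.5
area = 21.5 * 1.0 = 21.5 km^2

21.5 km^2


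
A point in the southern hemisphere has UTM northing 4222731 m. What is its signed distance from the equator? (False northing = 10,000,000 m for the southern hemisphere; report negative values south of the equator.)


For southern: actual = 4222731 - 10000000 = -5777269 m

-5777269 m


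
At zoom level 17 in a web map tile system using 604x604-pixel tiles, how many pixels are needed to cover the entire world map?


tiles per axis = 2^17 = 131072
total tiles = 131072^2 = 17179869184
pixels per axis = 131072 * 604 = 79167488
total pixels = 79167488^2 = 6267491156230144

6267491156230144 pixels


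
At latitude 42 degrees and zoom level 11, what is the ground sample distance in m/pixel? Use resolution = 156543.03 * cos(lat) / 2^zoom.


res = 156543.03 * cos(42) / 2^11 = 156543.03 * 0.74314483 / 2048 = 56.8 m/pixel

56.8 m/pixel


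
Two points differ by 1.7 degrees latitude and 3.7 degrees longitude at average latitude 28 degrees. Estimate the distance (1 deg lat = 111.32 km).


dlat_km = 1.7 * 111.32 = 189.244
dlon_km = 3.7 * 111.32 * cos(28) ≈ 363.672
dist = sqrt(189.244^2 + 363.672^2) ≈ 410.0 km

410.0 km


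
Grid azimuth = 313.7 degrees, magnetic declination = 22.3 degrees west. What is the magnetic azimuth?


magnetic azimuth = grid azimuth - declination (east +ve)
mag_az = 313.7 - -22.3 = 336.0 degrees

336.0 degrees


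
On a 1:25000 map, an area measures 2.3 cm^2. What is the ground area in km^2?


ground_area = 2.3 * (25000/100)^2 = 143750.0 m^2 = 0.14375 km^2 ≈ 0.144 km^2

0.144 km^2


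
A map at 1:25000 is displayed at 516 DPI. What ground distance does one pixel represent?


pixel_cm = 2.54 / 516 ≈ 0.004922 cm
ground = pixel_cm * 25000 / 100 = 2.54 * 25000 / (516 * 100) = 63500 / 51600 ≈ 1.23 m

1.23 m


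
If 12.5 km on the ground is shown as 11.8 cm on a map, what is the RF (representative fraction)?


ground = 12.5 km = 1250000 cm; RF denominator = ground / map = 1250000 / 11.8 ≈ 105932; RF = 1:105932

1:105932


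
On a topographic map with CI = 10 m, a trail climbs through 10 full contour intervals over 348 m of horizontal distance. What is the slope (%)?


elevation change = 10 * 10 = 100 m
slope = 100 / 348 * 100 = 28.7%

28.7%


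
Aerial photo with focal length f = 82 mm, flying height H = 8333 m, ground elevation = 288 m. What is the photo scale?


scale = f / (H - h) = 82 mm / 8045 m = 82 / 8045000 = 1:98110

1:98110


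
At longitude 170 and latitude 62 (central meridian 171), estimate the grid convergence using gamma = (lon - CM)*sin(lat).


gamma = (170 - 171) * sin(62) = -1 * 0.882948 = -0.883 degrees

-0.883 degrees


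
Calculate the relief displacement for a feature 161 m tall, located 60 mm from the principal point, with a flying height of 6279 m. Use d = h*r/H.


d = h * r / H = 161 * 60 / 6279 = 1.54 mm

1.54 mm


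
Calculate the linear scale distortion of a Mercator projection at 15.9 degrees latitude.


SF = 1 / cos(15.9) = 1 / 0.961741 = 1.04

1.04


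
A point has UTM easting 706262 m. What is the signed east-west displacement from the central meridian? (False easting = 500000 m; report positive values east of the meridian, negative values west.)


displacement = 706262 - 500000 = 206262 m

206262 m


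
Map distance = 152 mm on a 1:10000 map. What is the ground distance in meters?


ground = 152 mm * 10000 / 1000 = 1520.0 m

1520.0 m


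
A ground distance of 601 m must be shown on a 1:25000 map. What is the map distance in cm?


map_cm = 601 * 100 / 25000 = 2.404 cm ≈ 2.4 cm

2.4 cm


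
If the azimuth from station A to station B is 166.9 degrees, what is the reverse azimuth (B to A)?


back azimuth = (166.9 + 180) mod 360 = 346.9 degrees

346.9 degrees


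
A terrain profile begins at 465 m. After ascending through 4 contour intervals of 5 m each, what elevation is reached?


elevation = 465 + 4 * 5 = 485 m

485 m


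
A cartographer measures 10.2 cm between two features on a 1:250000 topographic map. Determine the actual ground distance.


ground = 10.2 cm * 250000 / 100 = 25500.0 m = 25.5 km

25.5 km


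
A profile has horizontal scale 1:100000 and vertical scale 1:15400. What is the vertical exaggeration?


VE = horizontal_scale / vertical_scale = 100000 / 15400 ≈ 6.5

6.5x


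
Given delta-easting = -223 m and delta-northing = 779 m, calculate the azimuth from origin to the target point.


az = atan2(-223, 779) = -16.0 deg
adjusted to 0-360: 344.0 degrees

344.0 degrees


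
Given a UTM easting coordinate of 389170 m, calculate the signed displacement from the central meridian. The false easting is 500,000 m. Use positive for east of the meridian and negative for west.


displacement = 389170 - 500000 = -110830 m

-110830 m


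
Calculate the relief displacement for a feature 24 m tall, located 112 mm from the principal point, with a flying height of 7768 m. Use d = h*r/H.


d = h * r / H = 24 * 112 / 7768 = 0.35 mm

0.35 mm


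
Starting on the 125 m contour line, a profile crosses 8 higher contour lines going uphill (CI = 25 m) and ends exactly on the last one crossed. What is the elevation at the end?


elevation = 125 + 8 * 25 = 325 m

325 m


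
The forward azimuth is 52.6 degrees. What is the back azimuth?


back azimuth = (52.6 + 180) mod 360 = 232.6 degrees

232.6 degrees


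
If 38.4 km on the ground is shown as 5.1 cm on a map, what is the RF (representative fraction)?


ground = 38.4 km = 3840000 cm; RF denominator = ground / map = 3840000 / 5.1 ≈ 752941; RF = 1:752941

1:752941


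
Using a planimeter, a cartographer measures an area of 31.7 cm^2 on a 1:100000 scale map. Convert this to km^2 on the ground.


ground_area = 31.7 * (100000/100)^2 = 31700000.0 m^2 = 31.7 km^2

31.7 km^2


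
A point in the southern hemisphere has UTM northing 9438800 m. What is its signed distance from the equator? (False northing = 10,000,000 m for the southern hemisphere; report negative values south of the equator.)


For southern: actual = 9438800 - 10000000 = -561200 m

-561200 m


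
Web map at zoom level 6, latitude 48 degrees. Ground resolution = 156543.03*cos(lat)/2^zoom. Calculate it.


res = 156543.03 * cos(48) / 2^6 = 156543.03 * 0.66913061 / 64 = 1636.68 m/pixel

1636.68 m/pixel


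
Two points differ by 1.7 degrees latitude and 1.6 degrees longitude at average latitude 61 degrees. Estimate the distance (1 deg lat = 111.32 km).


dlat_km = 1.7 * 111.32 = 189.244
dlon_km = 1.6 * 111.32 * cos(61) ≈ 86.35
dist = sqrt(189.244^2 + 86.35^2) ≈ 208.0 km

208.0 km


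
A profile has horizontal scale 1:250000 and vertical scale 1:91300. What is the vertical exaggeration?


VE = horizontal_scale / vertical_scale = 250000 / 91300 ≈ 2.7

2.7x


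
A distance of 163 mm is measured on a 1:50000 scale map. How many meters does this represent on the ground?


ground = 163 mm * 50000 / 1000 = 8150.0 m

8150.0 m


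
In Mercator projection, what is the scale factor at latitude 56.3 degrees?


SF = 1 / cos(56.3) = 1 / 0.554844 = 1.802

1.802


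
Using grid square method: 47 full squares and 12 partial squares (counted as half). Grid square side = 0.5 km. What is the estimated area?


effective squares = 47 + 12 * 0.5 = 53.0
area = 53.0 * 0.25 = 13.25 km^2

13.25 km^2


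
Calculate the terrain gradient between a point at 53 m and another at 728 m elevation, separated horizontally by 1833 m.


gradient = (728 - 53) / 1833 = 675 / 1833 = 0.3682

0.3682


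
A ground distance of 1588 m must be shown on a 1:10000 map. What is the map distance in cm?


map_cm = 1588 * 100 / 10000 = 15.88 cm

15.88 cm


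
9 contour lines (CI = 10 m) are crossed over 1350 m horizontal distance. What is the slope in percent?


elevation change = 9 * 10 = 90 m
slope = 90 / 1350 * 100 = 6.7%

6.7%


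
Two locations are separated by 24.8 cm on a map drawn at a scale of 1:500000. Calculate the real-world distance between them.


ground = 24.8 cm * 500000 / 100 = 124000.0 m = 124.0 km

124.0 km


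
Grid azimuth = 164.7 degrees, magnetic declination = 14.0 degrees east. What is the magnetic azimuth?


magnetic azimuth = grid azimuth - declination (east +ve)
mag_az = 164.7 - 14.0 = 150.7 degrees

150.7 degrees


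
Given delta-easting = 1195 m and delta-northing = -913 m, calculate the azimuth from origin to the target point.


az = atan2(1195, -913) = 127.4 deg
adjusted to 0-360: 127.4 degrees

127.4 degrees


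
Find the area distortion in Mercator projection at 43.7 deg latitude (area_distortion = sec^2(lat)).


area_distortion = 1/cos^2(43.7) = 1.913

1.913


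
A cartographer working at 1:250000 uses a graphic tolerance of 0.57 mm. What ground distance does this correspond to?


ground = 0.57 mm * 250000 / 1000 = 142.5 m

142.5 m


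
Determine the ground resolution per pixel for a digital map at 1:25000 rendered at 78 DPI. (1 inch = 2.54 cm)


pixel_cm = 2.54 / 78 ≈ 0.032564 cm
ground = pixel_cm * 25000 / 100 = 2.54 * 25000 / (78 * 100) = 63500 / 7800 ≈ 8.14 m

8.14 m


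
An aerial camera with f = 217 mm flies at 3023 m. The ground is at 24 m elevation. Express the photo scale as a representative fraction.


scale = f / (H - h) = 217 mm / 2999 m = 217 / 2999000 = 1:13820

1:13820


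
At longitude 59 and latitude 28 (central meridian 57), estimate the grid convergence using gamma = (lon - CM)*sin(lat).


gamma = (59 - 57) * sin(28) = 2 * 0.469472 = 0.939 degrees

0.939 degrees


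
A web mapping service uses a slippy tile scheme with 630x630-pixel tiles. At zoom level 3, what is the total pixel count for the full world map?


tiles per axis = 2^3 = 8
total tiles = 8^2 = 64
pixels per axis = 8 * 630 = 5040
total pixels = 5040^2 = 25401600

25401600 pixels


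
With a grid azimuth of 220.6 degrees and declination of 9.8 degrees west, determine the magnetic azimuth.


magnetic azimuth = grid azimuth - declination (east +ve)
mag_az = 220.6 - -9.8 = 230.4 degrees

230.4 degrees


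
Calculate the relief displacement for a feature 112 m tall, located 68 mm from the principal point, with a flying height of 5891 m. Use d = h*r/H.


d = h * r / H = 112 * 68 / 5891 = 1.29 mm

1.29 mm


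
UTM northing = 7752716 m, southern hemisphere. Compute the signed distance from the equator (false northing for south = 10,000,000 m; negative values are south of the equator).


For southern: actual = 7752716 - 10000000 = -2247284 m

-2247284 m


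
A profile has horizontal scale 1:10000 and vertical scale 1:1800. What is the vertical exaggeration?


VE = horizontal_scale / vertical_scale = 10000 / 1800 ≈ 5.6

5.6x


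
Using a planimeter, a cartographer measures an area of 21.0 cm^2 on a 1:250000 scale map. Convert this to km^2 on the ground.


ground_area = 21.0 * (250000/100)^2 = 131250000.0 m^2 = 131.25 km^2

131.25 km^2


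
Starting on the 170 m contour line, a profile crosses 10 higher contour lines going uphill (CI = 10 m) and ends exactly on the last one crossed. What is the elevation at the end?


elevation = 170 + 10 * 10 = 270 m

270 m


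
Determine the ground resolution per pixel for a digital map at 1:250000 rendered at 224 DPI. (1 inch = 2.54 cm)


pixel_cm = 2.54 / 224 ≈ 0.011339 cm
ground = pixel_cm * 250000 / 100 = 2.54 * 250000 / (224 * 100) = 635000 / 22400 ≈ 28.35 m

28.35 m


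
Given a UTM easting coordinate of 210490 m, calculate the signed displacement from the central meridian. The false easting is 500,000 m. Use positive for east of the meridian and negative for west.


displacement = 210490 - 500000 = -289510 m

-289510 m


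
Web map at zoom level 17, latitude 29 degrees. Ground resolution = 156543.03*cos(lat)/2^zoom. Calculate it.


res = 156543.03 * cos(29) / 2^17 = 156543.03 * 0.87461971 / 131072 = 1.04 m/pixel

1.04 m/pixel


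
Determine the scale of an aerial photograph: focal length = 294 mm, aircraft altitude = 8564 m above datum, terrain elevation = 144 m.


scale = f / (H - h) = 294 mm / 8420 m = 294 / 8420000 = 1:28639

1:28639


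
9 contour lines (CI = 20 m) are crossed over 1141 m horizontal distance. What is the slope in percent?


elevation change = 9 * 20 = 180 m
slope = 180 / 1141 * 100 = 15.8%

15.8%


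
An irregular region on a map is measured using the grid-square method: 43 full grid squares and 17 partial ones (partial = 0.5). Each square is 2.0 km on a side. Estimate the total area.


effective squares = 43 + 17 * 0.5 = 51.5
area = 51.5 * 4.0 = 206.0 km^2

206.0 km^2


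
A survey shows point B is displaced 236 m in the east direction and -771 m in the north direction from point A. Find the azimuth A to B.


az = atan2(236, -771) = 163.0 deg
adjusted to 0-360: 163.0 degrees

163.0 degrees


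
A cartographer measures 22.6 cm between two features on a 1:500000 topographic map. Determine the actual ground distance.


ground = 22.6 cm * 500000 / 100 = 113000.0 m = 113.0 km

113.0 km


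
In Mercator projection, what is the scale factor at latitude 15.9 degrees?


SF = 1 / cos(15.9) = 1 / 0.961741 = 1.04

1.04


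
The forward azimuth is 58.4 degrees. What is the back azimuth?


back azimuth = (58.4 + 180) mod 360 = 238.4 degrees

238.4 degrees


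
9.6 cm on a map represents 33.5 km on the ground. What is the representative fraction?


ground = 33.5 km = 3350000 cm; RF denominator = ground / map = 3350000 / 9.6 ≈ 348958; RF = 1:348958

1:348958


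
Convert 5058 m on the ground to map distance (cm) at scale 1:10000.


map_cm = 5058 * 100 / 10000 = 50.58 cm

50.58 cm


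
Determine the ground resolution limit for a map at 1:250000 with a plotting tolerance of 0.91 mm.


ground = 0.91 mm * 250000 / 1000 = 227.5 m

227.5 m


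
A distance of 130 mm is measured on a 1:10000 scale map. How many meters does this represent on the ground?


ground = 130 mm * 10000 / 1000 = 1300.0 m

1300.0 m


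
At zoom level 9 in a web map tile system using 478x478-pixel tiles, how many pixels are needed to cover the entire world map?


tiles per axis = 2^9 = 512
total tiles = 512^2 = 262144
pixels per axis = 512 * 478 = 244736
total pixels = 244736^2 = 59895709696

59895709696 pixels


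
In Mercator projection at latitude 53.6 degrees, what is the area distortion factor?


area_distortion = 1/cos^2(53.6) = 2.84

2.84


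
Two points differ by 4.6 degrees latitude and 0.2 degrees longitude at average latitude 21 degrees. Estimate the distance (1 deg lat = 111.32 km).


dlat_km = 4.6 * 111.32 = 512.072
dlon_km = 0.2 * 111.32 * cos(21) ≈ 20.785
dist = sqrt(512.072^2 + 20.785^2) ≈ 512.5 km

512.5 km


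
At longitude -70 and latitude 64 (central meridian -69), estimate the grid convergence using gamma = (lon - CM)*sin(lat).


gamma = (-70 - -69) * sin(64) = -1 * 0.898794 = -0.899 degrees

-0.899 degrees


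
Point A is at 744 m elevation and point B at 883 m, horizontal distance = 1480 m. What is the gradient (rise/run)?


gradient = (883 - 744) / 1480 = 139 / 1480 = 0.0939

0.0939


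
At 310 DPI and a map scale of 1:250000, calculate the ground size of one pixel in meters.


pixel_cm = 2.54 / 310 ≈ 0.008194 cm
ground = pixel_cm * 250000 / 100 = 2.54 * 250000 / (310 * 100) = 635000 / 31000 ≈ 20.48 m

20.48 m


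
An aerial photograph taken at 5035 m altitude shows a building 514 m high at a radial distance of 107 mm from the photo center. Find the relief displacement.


d = h * r / H = 514 * 107 / 5035 = 10.92 mm

10.92 mm


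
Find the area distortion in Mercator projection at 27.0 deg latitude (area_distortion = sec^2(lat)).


area_distortion = 1/cos^2(27.0) = 1.26

1.26


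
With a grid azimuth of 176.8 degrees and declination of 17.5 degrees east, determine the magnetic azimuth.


magnetic azimuth = grid azimuth - declination (east +ve)
mag_az = 176.8 - 17.5 = 159.3 degrees

159.3 degrees


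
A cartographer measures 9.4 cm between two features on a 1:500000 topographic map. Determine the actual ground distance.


ground = 9.4 cm * 500000 / 100 = 47000.0 m = 47.0 km

47.0 km


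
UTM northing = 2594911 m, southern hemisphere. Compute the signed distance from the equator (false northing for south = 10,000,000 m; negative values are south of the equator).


For southern: actual = 2594911 - 10000000 = -7405089 m

-7405089 m


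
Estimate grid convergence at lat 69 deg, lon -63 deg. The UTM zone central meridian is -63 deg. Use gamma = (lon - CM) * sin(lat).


gamma = (-63 - -63) * sin(69) = 0 * 0.93358 = 0.0 degrees

0.0 degrees


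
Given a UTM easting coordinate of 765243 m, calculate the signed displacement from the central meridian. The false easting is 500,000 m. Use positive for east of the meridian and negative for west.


displacement = 765243 - 500000 = 265243 m

265243 m


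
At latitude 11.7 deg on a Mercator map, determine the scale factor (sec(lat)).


SF = 1 / cos(11.7) = 1 / 0.979223 = 1.021

1.021


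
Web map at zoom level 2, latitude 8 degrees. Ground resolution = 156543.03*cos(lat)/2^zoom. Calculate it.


res = 156543.03 * cos(8) / 2^2 = 156543.03 * 0.99026807 / 4 = 38754.89 m/pixel

38754.89 m/pixel


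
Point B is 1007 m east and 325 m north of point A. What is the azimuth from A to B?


az = atan2(1007, 325) = 72.1 deg
adjusted to 0-360: 72.1 degrees

72.1 degrees


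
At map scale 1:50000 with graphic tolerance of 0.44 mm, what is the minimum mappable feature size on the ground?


ground = 0.44 mm * 50000 / 1000 = 22.0 m

22.0 m


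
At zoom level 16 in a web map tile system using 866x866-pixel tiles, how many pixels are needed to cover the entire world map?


tiles per axis = 2^16 = 65536
total tiles = 65536^2 = 4294967296
pixels per axis = 65536 * 866 = 56754176
total pixels = 56754176^2 = 3221036493438976

3221036493438976 pixels


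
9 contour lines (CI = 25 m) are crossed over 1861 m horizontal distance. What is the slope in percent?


elevation change = 9 * 25 = 225 m
slope = 225 / 1861 * 100 = 12.1%

12.1%


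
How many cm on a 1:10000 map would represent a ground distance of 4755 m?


map_cm = 4755 * 100 / 10000 = 47.55 cm

47.55 cm


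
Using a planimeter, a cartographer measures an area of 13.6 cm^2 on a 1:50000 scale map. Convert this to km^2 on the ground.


ground_area = 13.6 * (50000/100)^2 = 3400000.0 m^2 = 3.4 km^2

3.4 km^2


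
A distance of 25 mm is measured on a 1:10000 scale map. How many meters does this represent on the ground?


ground = 25 mm * 10000 / 1000 = 250.0 m

250.0 m


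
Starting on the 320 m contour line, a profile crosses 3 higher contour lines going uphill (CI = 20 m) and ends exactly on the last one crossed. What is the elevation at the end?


elevation = 320 + 3 * 20 = 380 m

380 m


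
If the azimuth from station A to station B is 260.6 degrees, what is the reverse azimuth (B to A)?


back azimuth = (260.6 + 180) mod 360 = 80.6 degrees

80.6 degrees


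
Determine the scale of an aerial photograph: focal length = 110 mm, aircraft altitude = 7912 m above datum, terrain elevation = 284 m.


scale = f / (H - h) = 110 mm / 7628 m = 110 / 7628000 = 1:69345

1:69345


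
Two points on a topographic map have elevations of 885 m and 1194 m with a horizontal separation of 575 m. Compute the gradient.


gradient = (1194 - 885) / 575 = 309 / 575 = 0.5374

0.5374


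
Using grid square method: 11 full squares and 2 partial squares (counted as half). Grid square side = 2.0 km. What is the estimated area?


effective squares = 11 + 2 * 0.5 = 12.0
area = 12.0 * 4.0 = 48.0 km^2

48.0 km^2


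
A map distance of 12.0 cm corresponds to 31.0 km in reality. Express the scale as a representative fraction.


ground = 31.0 km = 3100000 cm; RF denominator = ground / map = 3100000 / 12.0 ≈ 258333; RF = 1:258333

1:258333


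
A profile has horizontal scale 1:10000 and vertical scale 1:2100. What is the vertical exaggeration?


VE = horizontal_scale / vertical_scale = 10000 / 2100 ≈ 4.8

4.8x


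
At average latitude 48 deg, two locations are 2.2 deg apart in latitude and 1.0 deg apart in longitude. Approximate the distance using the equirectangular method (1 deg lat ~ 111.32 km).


dlat_km = 2.2 * 111.32 = 244.904
dlon_km = 1.0 * 111.32 * cos(48) ≈ 74.488
dist = sqrt(244.904^2 + 74.488^2) ≈ 256.0 km

256.0 km


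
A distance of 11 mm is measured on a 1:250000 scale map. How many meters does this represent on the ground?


ground = 11 mm * 250000 / 1000 = 2750.0 m

2750.0 m


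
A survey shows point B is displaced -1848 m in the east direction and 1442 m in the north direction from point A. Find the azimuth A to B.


az = atan2(-1848, 1442) = -52.0 deg
adjusted to 0-360: 308.0 degrees

308.0 degrees


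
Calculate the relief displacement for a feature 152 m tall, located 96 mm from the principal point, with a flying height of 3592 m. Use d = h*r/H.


d = h * r / H = 152 * 96 / 3592 = 4.06 mm

4.06 mm


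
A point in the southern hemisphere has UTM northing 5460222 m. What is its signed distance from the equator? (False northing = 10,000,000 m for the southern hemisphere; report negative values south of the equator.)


For southern: actual = 5460222 - 10000000 = -4539778 m

-4539778 m
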